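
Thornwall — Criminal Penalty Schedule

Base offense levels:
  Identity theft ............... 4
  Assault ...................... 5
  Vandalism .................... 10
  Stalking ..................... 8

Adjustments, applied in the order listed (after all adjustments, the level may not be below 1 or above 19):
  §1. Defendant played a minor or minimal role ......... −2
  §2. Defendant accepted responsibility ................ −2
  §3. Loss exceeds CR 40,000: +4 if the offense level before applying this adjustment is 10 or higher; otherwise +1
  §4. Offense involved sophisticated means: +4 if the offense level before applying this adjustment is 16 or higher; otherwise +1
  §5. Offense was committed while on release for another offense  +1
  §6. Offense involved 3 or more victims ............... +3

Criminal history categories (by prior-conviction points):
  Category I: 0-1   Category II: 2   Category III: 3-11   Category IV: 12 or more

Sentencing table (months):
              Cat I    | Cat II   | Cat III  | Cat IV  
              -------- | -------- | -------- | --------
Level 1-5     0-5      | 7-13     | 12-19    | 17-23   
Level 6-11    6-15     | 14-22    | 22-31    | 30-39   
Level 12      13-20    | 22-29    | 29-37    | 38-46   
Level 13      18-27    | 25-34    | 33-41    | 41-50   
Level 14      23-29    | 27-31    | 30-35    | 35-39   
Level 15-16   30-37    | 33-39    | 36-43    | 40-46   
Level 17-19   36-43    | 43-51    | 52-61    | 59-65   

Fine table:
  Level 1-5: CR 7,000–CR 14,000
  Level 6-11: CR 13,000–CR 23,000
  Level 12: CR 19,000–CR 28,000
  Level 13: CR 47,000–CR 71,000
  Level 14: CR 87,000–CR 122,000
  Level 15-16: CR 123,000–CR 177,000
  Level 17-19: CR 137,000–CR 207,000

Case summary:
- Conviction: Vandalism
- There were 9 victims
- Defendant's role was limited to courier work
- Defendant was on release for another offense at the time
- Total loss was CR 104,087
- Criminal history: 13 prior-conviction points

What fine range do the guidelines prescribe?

CR 47,000–CR 71,000

Base offense level for vandalism: 10.
§1 applies: 10 − 2 = 8.
§3 applies (level before this adjustment is 8 < 10, so +1): 8 + 1 = 9.
§5 applies: 9 + 1 = 10.
§6 applies: 10 + 3 = 13.
Final offense level: 13.
Level 13 falls in the 13 band.
Fine table: Level 13 → CR 47,000–CR 71,000.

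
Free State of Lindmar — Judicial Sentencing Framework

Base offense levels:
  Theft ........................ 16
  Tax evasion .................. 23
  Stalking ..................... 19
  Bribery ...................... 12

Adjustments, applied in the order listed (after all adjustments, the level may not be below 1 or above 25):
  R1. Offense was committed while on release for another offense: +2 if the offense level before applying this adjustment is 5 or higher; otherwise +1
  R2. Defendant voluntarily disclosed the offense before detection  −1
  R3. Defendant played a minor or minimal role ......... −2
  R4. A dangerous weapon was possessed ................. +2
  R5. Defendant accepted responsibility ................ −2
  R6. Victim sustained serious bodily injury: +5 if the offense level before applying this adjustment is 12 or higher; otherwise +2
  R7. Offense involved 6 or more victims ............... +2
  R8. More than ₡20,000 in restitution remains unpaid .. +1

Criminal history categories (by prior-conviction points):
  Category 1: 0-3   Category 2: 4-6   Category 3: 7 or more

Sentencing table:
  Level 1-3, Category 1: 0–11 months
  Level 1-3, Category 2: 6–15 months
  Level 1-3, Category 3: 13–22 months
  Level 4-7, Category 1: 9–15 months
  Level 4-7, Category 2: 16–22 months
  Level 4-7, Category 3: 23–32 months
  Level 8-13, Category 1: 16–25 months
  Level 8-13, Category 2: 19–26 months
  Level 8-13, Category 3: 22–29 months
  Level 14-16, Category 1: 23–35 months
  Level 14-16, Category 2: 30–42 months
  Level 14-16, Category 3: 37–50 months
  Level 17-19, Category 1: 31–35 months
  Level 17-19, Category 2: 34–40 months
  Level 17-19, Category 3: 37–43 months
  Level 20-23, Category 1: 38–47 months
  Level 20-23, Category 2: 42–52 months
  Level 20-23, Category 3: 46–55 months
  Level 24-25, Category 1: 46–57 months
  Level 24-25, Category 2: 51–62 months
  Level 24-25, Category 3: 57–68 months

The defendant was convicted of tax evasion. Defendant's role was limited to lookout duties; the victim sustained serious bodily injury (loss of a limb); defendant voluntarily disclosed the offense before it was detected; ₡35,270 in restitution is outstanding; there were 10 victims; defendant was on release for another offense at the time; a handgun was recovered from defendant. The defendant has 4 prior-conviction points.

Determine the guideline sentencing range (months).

51-62 months

Base offense level for tax evasion: 23.
R1 applies (level before this adjustment is 23 ≥ 5, so +2): 23 + 2 = 25.
R2 applies: 25 − 1 = 24.
R3 applies: 24 − 2 = 22.
R4 applies: 22 + 2 = 24.
R5 does not apply.
R6 applies (level before this adjustment is 24 ≥ 12, so +5): 24 + 5 = 29.
R7 applies: 29 + 2 = 31.
R8 applies: 31 + 1 = 32.
Level 32 exceeds the maximum of 25; capped at 25.
Final offense level: 25.
Criminal history: 4 prior points → Category 2 (4-6).
Level 25 falls in the 24-25 band.
Grid: Level 24-25 × Category 2 = 51-62 months.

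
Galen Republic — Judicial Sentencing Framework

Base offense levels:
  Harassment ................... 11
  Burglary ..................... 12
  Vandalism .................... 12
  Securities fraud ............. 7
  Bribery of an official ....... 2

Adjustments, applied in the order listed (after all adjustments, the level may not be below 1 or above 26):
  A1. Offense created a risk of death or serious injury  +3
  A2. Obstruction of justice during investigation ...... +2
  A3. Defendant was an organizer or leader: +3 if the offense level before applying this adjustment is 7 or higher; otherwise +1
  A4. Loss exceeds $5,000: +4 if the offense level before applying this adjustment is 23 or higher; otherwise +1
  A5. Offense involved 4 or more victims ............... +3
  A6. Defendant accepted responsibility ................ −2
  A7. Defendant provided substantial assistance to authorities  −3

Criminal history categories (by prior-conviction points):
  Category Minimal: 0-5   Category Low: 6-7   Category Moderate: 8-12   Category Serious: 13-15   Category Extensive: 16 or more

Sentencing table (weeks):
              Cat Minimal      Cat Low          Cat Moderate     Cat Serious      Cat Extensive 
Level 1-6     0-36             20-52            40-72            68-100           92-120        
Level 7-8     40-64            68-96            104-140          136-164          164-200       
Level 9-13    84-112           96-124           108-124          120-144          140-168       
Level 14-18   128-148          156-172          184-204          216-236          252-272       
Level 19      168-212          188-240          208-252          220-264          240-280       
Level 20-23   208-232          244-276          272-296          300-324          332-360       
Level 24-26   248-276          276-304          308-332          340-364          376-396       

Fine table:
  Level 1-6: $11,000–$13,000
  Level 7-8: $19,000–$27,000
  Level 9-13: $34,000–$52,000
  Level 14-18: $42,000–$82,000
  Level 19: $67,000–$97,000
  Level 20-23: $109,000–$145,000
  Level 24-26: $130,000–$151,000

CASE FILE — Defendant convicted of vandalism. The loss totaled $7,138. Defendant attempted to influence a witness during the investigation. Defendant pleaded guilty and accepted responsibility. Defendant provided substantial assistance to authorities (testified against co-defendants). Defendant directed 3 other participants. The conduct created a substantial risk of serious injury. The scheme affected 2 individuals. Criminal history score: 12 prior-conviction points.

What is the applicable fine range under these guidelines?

Base offense level for vandalism: 12.
A1 applies: 12 + 3 = 15.
A2 applies: 15 + 2 = 17.
A3 applies (level before this adjustment is 17 ≥ 7, so +3): 17 + 3 = 20.
A4 applies (level before this adjustment is 20 < 23, so +1): 20 + 1 = 21.
A5 does not apply.
A6 applies: 21 − 2 = 19.
A7 applies: 19 − 3 = 16.
Final offense level: 16.
Level 16 falls in the 14-18 band.
Fine table: Level 14-18 → $42,000–$82,000.

$42,000–$82,000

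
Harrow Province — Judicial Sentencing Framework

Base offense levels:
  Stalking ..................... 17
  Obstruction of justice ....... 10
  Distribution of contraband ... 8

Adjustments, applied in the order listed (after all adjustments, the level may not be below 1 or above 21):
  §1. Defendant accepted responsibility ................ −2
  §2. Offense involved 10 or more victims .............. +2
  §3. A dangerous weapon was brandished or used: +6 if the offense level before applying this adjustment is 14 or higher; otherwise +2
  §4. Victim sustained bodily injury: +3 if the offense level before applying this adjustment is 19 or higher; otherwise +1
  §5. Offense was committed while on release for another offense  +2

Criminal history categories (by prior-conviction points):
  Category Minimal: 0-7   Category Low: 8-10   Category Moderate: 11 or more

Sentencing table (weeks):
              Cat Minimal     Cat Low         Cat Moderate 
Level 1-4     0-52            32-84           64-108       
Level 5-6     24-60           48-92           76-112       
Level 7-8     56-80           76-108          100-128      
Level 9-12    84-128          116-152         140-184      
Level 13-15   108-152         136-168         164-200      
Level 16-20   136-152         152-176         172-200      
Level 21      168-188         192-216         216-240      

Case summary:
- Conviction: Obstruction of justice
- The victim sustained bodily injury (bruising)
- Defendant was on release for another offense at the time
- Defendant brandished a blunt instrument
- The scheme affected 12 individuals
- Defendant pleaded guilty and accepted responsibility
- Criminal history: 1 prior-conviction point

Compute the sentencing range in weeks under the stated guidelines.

Base offense level for obstruction of justice: 10.
§1 applies: 10 − 2 = 8.
§2 applies: 8 + 2 = 10.
§3 applies (level before this adjustment is 10 < 14, so +2): 10 + 2 = 12.
§4 applies (level before this adjustment is 12 < 19, so +1): 12 + 1 = 13.
§5 applies: 13 + 2 = 15.
Final offense level: 15.
Criminal history: 1 prior point → Category Minimal (0-7).
Level 15 falls in the 13-15 band.
Grid: Level 13-15 × Category Minimal = 108-152 weeks.

108-152 weeks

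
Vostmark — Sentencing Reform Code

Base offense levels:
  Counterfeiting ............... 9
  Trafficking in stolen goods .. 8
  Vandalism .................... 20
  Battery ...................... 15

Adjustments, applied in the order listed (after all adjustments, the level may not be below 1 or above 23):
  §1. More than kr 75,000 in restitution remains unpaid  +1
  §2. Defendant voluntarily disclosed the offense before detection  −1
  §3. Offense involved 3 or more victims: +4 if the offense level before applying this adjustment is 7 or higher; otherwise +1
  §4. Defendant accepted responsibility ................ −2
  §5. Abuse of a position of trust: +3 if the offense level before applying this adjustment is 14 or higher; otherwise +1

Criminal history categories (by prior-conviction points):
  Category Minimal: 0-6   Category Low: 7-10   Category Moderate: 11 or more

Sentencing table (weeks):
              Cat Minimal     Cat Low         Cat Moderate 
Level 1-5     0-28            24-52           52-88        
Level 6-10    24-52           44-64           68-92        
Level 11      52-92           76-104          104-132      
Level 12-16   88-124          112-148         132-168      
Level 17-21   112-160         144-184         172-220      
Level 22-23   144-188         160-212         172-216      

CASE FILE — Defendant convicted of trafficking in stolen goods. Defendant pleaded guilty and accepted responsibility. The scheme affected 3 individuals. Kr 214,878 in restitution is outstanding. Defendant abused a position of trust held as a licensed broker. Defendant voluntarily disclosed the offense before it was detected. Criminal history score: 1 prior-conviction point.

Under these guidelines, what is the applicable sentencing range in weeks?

52-92 weeks

Base offense level for trafficking in stolen goods: 8.
§1 applies: 8 + 1 = 9.
§2 applies: 9 − 1 = 8.
§3 applies (level before this adjustment is 8 ≥ 7, so +4): 8 + 4 = 12.
§4 applies: 12 − 2 = 10.
§5 applies (level before this adjustment is 10 < 14, so +1): 10 + 1 = 11.
Final offense level: 11.
Criminal history: 1 prior point → Category Minimal (0-6).
Level 11 falls in the 11 band.
Grid: Level 11 × Category Minimal = 52-92 weeks.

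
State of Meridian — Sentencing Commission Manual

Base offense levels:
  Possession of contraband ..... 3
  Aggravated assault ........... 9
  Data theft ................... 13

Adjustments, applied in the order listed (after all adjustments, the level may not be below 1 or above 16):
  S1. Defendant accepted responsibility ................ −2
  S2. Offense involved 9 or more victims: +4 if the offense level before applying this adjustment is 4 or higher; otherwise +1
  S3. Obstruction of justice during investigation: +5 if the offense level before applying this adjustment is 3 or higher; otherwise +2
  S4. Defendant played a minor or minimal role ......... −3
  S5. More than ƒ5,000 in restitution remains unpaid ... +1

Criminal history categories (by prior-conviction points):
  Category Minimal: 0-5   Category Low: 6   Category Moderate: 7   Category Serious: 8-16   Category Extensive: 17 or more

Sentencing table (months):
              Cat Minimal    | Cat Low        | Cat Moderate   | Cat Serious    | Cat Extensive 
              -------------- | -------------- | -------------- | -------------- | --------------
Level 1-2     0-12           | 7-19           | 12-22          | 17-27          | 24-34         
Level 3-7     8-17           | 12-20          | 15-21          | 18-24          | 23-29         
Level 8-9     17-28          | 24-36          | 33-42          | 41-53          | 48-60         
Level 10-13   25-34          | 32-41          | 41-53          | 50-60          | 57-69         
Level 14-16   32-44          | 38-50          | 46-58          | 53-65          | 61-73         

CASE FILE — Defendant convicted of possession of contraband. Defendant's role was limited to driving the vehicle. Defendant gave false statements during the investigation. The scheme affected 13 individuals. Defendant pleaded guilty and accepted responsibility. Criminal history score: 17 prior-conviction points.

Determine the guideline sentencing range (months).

Base offense level for possession of contraband: 3.
S1 applies: 3 − 2 = 1.
S2 applies (level before this adjustment is 1 < 4, so +1): 1 + 1 = 2.
S3 applies (level before this adjustment is 2 < 3, so +2): 2 + 2 = 4.
S4 applies: 4 − 3 = 1.
S5 does not apply.
Final offense level: 1.
Criminal history: 17 prior points → Category Extensive (17+).
Level 1 falls in the 1-2 band.
Grid: Level 1-2 × Category Extensive = 24-34 months.

24-34 months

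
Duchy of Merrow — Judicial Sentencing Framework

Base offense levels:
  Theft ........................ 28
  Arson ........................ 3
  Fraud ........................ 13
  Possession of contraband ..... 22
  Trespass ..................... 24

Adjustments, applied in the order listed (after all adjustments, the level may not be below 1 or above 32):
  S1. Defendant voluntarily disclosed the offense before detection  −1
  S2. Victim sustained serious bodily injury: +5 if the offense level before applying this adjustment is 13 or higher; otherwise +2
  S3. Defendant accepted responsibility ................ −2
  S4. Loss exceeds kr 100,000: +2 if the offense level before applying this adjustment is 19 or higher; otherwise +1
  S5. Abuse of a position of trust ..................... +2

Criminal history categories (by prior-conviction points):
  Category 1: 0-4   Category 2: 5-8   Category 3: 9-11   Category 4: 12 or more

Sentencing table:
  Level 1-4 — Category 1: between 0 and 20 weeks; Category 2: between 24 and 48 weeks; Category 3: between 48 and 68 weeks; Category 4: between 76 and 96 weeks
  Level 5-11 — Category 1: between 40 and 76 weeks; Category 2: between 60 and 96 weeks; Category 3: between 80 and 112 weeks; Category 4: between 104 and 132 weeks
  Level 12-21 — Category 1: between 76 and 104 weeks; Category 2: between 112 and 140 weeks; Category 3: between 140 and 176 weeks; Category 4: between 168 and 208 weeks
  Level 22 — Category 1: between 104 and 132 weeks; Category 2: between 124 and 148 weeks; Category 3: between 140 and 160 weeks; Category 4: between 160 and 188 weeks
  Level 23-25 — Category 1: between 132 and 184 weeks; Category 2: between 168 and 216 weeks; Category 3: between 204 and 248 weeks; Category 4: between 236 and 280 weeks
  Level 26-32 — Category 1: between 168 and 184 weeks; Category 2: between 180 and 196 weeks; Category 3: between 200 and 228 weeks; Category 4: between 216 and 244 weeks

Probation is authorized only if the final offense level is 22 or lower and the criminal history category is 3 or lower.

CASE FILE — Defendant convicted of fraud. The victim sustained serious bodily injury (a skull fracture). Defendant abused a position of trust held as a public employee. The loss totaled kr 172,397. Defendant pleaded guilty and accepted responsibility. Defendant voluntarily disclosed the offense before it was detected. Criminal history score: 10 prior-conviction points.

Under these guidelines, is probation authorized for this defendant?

Base offense level for fraud: 13.
S1 applies: 13 − 1 = 12.
S2 applies (level before this adjustment is 12 < 13, so +2): 12 + 2 = 14.
S3 applies: 14 − 2 = 12.
S4 applies (level before this adjustment is 12 < 19, so +1): 12 + 1 = 13.
S5 applies: 13 + 2 = 15.
Final offense level: 15.
Criminal history: 10 prior points → Category 3 (9-11).
Level 15 falls in the 12-21 band.
Grid: Level 12-21 × Category 3 = 140-176 weeks.
Probation check: level 15 ≤ 22 and category 3 ≤ 3 → eligible.

Yes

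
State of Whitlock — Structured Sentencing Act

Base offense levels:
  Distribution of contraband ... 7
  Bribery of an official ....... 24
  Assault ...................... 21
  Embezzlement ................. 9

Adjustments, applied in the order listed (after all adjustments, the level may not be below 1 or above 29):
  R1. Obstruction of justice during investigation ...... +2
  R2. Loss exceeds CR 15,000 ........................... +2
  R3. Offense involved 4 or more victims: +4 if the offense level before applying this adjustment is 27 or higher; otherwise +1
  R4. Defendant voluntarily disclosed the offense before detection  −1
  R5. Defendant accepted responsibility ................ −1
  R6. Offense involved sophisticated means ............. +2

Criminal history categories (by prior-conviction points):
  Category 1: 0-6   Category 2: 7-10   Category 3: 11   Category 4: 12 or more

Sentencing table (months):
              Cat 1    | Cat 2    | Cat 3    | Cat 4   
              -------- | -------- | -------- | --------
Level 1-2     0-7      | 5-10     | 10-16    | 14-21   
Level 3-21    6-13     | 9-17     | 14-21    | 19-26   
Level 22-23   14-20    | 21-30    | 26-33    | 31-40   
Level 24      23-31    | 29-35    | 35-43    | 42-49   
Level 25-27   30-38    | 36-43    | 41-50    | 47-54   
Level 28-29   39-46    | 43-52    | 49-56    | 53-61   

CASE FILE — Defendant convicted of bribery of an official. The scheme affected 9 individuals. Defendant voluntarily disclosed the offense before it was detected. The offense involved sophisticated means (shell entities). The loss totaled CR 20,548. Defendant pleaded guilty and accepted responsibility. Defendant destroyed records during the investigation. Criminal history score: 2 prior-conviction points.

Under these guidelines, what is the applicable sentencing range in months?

Base offense level for bribery of an official: 24.
R1 applies: 24 + 2 = 26.
R2 applies: 26 + 2 = 28.
R3 applies (level before this adjustment is 28 ≥ 27, so +4): 28 + 4 = 32.
R4 applies: 32 − 1 = 31.
R5 applies: 31 − 1 = 30.
R6 applies: 30 + 2 = 32.
Level 32 exceeds the maximum of 29; capped at 29.
Final offense level: 29.
Criminal history: 2 prior points → Category 1 (0-6).
Level 29 falls in the 28-29 band.
Grid: Level 28-29 × Category 1 = 39-46 months.

39-46 months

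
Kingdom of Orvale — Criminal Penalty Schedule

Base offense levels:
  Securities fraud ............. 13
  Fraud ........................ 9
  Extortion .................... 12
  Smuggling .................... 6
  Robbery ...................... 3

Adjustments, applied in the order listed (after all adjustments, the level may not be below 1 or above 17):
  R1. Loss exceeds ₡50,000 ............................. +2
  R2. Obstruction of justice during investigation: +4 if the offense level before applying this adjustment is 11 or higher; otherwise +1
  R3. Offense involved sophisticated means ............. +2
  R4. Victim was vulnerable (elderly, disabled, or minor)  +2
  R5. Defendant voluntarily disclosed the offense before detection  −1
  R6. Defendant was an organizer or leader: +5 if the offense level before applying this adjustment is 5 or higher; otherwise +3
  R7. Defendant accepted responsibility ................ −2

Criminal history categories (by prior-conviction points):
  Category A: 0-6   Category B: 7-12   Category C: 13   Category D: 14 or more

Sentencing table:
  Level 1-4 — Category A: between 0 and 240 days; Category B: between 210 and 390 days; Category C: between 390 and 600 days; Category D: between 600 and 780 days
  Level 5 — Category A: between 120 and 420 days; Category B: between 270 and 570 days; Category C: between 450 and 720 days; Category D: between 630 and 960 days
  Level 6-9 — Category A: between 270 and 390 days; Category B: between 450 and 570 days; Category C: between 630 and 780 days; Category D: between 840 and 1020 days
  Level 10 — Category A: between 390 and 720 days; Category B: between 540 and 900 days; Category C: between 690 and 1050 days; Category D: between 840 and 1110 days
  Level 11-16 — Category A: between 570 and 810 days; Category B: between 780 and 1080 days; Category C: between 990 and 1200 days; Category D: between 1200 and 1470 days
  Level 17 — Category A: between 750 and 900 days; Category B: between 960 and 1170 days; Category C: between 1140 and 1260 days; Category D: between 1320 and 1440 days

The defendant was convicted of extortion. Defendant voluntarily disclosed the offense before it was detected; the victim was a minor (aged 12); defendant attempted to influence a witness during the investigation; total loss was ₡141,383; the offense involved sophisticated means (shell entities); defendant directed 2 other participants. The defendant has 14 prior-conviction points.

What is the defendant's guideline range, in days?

1320-1440 days

Base offense level for extortion: 12.
R1 applies: 12 + 2 = 14.
R2 applies (level before this adjustment is 14 ≥ 11, so +4): 14 + 4 = 18.
R3 applies: 18 + 2 = 20.
R4 applies: 20 + 2 = 22.
R5 applies: 22 − 1 = 21.
R6 applies (level before this adjustment is 21 ≥ 5, so +5): 21 + 5 = 26.
Level 26 exceeds the maximum of 17; capped at 17.
Final offense level: 17.
Criminal history: 14 prior points → Category D (14+).
Level 17 falls in the 17 band.
Grid: Level 17 × Category D = 1320-1440 days.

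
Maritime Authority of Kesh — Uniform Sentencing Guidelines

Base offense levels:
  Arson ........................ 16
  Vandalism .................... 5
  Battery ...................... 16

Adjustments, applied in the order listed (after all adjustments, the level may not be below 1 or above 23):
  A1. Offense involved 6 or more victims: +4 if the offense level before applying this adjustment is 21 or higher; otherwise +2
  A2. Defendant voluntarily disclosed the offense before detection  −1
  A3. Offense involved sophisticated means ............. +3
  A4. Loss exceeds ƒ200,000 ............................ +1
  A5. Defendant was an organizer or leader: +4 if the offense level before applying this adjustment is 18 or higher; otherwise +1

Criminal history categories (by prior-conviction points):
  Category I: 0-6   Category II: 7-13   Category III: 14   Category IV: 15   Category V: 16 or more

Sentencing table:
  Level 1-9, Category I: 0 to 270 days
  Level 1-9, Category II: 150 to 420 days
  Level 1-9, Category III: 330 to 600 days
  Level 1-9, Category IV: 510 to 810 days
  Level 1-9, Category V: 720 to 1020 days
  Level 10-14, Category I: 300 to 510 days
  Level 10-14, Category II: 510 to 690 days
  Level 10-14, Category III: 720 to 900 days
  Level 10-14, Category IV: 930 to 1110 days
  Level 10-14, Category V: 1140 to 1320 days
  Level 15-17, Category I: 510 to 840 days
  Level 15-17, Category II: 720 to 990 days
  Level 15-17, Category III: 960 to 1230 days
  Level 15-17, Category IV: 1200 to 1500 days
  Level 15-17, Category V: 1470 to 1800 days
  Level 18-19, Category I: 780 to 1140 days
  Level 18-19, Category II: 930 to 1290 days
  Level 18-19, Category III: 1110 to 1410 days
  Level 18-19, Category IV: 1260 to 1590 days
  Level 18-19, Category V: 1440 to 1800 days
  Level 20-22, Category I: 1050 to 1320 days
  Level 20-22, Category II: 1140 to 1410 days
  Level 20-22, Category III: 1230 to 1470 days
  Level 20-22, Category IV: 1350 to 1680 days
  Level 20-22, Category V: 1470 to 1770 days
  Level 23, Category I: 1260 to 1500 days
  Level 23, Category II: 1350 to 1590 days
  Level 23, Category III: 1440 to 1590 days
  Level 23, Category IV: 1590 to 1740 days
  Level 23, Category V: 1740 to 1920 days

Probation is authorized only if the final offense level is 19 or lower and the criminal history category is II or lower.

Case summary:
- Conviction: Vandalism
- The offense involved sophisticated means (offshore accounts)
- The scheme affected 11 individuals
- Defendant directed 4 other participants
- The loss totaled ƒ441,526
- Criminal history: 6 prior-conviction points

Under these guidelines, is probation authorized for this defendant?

Yes

Base offense level for vandalism: 5.
A1 applies (level before this adjustment is 5 < 21, so +2): 5 + 2 = 7.
A3 applies: 7 + 3 = 10.
A4 applies: 10 + 1 = 11.
A5 applies (level before this adjustment is 11 < 18, so +1): 11 + 1 = 12.
Final offense level: 12.
Criminal history: 6 prior points → Category I (0-6).
Level 12 falls in the 10-14 band.
Grid: Level 10-14 × Category I = 300-510 days.
Probation check: level 12 ≤ 19 and category I ≤ II → eligible.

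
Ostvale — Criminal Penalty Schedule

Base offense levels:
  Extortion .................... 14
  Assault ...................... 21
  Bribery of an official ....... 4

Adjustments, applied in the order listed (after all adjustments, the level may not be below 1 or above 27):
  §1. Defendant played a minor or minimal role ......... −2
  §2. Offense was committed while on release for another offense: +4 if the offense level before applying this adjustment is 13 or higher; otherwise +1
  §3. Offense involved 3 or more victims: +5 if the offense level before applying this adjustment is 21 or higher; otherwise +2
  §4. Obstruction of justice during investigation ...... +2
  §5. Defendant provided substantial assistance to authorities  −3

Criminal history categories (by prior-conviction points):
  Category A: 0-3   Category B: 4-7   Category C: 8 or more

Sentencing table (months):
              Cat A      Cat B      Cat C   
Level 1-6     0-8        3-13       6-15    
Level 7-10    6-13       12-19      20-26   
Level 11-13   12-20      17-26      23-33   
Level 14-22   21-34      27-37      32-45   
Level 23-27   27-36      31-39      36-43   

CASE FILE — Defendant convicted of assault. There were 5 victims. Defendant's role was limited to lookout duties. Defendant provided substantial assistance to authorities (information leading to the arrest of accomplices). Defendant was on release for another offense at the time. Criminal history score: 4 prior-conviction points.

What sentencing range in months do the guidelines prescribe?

Base offense level for assault: 21.
§1 applies: 21 − 2 = 19.
§2 applies (level before this adjustment is 19 ≥ 13, so +4): 19 + 4 = 23.
§3 applies (level before this adjustment is 23 ≥ 21, so +5): 23 + 5 = 28.
§5 applies: 28 − 3 = 25.
Final offense level: 25.
Criminal history: 4 prior points → Category B (4-7).
Level 25 falls in the 23-27 band.
Grid: Level 23-27 × Category B = 31-39 months.

31-39 months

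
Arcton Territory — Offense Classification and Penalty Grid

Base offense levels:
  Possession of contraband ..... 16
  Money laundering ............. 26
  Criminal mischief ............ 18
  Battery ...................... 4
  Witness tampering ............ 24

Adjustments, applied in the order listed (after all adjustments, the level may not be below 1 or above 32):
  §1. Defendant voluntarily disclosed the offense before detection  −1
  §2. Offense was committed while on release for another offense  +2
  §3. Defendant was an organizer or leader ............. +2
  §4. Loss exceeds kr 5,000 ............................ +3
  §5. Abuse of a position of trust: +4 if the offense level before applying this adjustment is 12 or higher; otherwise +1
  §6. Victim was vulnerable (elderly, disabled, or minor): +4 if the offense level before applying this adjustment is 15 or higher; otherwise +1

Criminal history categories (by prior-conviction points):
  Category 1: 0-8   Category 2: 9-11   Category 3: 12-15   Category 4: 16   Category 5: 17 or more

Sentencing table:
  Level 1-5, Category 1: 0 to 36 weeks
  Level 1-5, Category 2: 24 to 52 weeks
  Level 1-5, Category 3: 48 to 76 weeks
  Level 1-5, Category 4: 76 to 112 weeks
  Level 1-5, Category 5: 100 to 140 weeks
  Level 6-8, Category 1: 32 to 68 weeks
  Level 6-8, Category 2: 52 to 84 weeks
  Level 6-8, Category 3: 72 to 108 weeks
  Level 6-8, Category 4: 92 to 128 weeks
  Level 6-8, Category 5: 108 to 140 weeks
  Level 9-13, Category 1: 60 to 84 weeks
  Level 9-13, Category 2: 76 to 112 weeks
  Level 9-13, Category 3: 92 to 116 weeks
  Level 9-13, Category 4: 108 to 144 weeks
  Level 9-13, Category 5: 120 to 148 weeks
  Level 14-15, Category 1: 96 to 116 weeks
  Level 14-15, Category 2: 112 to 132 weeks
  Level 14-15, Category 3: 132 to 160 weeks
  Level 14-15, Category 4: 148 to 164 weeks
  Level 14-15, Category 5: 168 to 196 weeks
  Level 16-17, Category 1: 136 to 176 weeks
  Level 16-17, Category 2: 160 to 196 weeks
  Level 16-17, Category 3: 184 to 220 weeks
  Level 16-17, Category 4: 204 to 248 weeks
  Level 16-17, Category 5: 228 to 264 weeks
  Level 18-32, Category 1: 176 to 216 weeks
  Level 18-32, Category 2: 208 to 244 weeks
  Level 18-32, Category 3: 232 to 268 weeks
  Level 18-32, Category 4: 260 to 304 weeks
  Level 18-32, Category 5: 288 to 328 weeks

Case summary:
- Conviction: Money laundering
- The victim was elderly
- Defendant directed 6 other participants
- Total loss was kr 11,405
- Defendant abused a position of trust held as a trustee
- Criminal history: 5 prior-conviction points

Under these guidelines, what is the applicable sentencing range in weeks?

Base offense level for money laundering: 26.
§1 does not apply.
§2 does not apply.
§3 applies: 26 + 2 = 28.
§4 applies: 28 + 3 = 31.
§5 applies (level before this adjustment is 31 ≥ 12, so +4): 31 + 4 = 35.
§6 applies (level before this adjustment is 35 ≥ 15, so +4): 35 + 4 = 39.
Level 39 exceeds the maximum of 32; capped at 32.
Final offense level: 32.
Criminal history: 5 prior points → Category 1 (0-8).
Level 32 falls in the 18-32 band.
Grid: Level 18-32 × Category 1 = 176-216 weeks.

176-216 weeks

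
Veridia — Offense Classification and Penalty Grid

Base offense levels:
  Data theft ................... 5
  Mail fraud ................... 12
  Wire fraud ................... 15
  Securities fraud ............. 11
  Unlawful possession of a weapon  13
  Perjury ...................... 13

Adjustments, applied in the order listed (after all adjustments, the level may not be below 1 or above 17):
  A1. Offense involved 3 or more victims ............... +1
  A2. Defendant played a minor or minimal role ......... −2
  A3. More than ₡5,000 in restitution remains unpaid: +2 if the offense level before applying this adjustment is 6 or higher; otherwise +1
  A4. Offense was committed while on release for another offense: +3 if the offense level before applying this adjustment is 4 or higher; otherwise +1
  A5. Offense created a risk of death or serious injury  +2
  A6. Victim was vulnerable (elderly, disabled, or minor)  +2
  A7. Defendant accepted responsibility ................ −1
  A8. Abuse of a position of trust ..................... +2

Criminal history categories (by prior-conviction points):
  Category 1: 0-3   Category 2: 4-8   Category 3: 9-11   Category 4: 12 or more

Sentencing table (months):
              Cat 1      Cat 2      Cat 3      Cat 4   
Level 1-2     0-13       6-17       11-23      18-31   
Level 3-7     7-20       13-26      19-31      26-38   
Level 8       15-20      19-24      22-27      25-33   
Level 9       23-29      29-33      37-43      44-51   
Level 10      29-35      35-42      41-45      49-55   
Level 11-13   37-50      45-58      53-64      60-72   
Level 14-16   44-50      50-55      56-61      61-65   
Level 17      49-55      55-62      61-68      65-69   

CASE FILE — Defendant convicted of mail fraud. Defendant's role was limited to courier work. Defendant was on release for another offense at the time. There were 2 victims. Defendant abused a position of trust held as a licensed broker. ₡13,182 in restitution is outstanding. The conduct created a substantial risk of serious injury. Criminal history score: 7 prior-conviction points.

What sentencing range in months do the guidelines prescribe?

55-62 months

Base offense level for mail fraud: 12.
A1 does not apply.
A2 applies: 12 − 2 = 10.
A3 applies (level before this adjustment is 10 ≥ 6, so +2): 10 + 2 = 12.
A4 applies (level before this adjustment is 12 ≥ 4, so +3): 12 + 3 = 15.
A5 applies: 15 + 2 = 17.
A7 does not apply.
A8 applies: 17 + 2 = 19.
Level 19 exceeds the maximum of 17; capped at 17.
Final offense level: 17.
Criminal history: 7 prior points → Category 2 (4-8).
Level 17 falls in the 17 band.
Grid: Level 17 × Category 2 = 55-62 months.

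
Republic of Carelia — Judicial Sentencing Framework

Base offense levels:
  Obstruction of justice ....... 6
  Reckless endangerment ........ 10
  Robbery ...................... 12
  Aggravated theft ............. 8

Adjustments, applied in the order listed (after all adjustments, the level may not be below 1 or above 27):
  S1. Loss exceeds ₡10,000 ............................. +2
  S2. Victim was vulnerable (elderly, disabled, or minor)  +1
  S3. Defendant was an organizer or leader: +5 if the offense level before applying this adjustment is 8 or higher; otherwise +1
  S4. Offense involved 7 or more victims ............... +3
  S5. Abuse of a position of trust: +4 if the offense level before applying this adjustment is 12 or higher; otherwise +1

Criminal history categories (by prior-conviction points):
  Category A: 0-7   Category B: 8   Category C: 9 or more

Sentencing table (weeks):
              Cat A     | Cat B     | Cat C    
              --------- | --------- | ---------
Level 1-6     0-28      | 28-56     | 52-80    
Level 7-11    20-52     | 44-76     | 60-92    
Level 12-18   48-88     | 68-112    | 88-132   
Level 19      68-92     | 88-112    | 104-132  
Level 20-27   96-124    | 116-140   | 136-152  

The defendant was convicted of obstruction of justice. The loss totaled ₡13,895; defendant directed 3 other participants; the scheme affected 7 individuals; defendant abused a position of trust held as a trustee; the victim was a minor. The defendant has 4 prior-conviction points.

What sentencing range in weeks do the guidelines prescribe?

96-124 weeks

Base offense level for obstruction of justice: 6.
S1 applies: 6 + 2 = 8.
S2 applies: 8 + 1 = 9.
S3 applies (level before this adjustment is 9 ≥ 8, so +5): 9 + 5 = 14.
S4 applies: 14 + 3 = 17.
S5 applies (level before this adjustment is 17 ≥ 12, so +4): 17 + 4 = 21.
Final offense level: 21.
Criminal history: 4 prior points → Category A (0-7).
Level 21 falls in the 20-27 band.
Grid: Level 20-27 × Category A = 96-124 weeks.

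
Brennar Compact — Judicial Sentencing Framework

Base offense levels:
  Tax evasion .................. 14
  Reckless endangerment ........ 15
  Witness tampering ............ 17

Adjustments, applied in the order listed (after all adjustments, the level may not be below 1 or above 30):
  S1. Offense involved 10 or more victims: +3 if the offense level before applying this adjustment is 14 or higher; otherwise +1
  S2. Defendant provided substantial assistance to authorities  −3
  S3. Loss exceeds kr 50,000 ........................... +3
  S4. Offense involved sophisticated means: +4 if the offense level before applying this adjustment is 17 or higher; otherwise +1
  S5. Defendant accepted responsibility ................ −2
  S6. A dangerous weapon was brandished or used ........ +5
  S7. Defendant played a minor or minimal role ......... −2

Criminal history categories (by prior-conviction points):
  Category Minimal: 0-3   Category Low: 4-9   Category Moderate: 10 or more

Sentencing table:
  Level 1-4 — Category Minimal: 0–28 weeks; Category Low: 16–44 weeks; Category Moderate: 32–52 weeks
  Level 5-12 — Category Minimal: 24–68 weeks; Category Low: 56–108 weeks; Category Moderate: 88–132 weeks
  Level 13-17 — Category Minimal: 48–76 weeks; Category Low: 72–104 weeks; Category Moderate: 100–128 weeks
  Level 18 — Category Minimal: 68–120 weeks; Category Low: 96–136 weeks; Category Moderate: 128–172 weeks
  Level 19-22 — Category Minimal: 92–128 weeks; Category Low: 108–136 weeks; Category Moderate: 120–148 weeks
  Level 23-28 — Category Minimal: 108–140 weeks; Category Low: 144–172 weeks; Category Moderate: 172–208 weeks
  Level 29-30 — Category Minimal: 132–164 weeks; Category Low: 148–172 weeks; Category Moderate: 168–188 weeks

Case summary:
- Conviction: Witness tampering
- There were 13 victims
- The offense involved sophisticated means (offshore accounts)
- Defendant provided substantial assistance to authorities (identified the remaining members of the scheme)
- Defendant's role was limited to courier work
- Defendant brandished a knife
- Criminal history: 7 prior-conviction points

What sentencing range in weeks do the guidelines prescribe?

144-172 weeks

Base offense level for witness tampering: 17.
S1 applies (level before this adjustment is 17 ≥ 14, so +3): 17 + 3 = 20.
S2 applies: 20 − 3 = 17.
S3 does not apply.
S4 applies (level before this adjustment is 17 ≥ 17, so +4): 17 + 4 = 21.
S5 does not apply.
S6 applies: 21 + 5 = 26.
S7 applies: 26 − 2 = 24.
Final offense level: 24.
Criminal history: 7 prior points → Category Low (4-9).
Level 24 falls in the 23-28 band.
Grid: Level 23-28 × Category Low = 144-172 weeks.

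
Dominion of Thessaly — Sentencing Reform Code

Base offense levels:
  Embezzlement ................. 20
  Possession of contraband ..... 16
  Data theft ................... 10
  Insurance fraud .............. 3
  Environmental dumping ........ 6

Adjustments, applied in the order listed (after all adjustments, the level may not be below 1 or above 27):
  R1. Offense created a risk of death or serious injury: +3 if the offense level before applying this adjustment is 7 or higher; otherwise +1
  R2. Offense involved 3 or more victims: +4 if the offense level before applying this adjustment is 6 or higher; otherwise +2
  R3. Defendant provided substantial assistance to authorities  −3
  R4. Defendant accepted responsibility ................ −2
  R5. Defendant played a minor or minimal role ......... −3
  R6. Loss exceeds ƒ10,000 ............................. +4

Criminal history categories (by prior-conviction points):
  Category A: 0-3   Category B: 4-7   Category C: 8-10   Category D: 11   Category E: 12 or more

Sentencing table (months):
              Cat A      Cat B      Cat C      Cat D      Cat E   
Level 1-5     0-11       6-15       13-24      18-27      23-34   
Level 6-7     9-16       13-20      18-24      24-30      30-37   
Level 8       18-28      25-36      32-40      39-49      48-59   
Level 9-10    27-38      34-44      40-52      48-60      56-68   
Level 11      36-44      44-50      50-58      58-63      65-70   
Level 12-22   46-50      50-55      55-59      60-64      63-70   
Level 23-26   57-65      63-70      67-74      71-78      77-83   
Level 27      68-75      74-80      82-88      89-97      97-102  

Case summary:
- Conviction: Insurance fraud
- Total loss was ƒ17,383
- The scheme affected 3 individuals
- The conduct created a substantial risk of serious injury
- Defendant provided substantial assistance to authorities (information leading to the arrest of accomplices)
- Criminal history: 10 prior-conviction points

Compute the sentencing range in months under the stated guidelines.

Base offense level for insurance fraud: 3.
R1 applies (level before this adjustment is 3 < 7, so +1): 3 + 1 = 4.
R2 applies (level before this adjustment is 4 < 6, so +2): 4 + 2 = 6.
R3 applies: 6 − 3 = 3.
R6 applies: 3 + 4 = 7.
Final offense level: 7.
Criminal history: 10 prior points → Category C (8-10).
Level 7 falls in the 6-7 band.
Grid: Level 6-7 × Category C = 18-24 months.

18-24 months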